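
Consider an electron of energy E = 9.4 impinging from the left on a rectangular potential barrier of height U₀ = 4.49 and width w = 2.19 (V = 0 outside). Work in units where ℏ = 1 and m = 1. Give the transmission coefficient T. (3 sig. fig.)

Above the barrier the interior wavenumber is k₂ = √(2m(E − U₀))/ℏ = 3.134, giving phase k₂w = 6.863.
T = [1 + U₀² sin²(k₂w) / (4E(E − U₀))]⁻¹ = 1/1.033 = 0.968.

T = 0.968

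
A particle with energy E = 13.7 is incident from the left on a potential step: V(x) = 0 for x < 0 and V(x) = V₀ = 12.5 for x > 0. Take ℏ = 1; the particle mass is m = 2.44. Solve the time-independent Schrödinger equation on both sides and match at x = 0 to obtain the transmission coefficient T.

T = 0.705

The wavenumbers are k₁ = √(2mE)/ℏ = 8.177 on the left and k₂ = √(2m(E − V₀))/ℏ = 2.420 on the right.
Matching ψ and ψ′ at x = 0 gives r = (k₁ − k₂)/(k₁ + k₂), so R = r² = 0.2951 and T = 1 − R = 0.7049.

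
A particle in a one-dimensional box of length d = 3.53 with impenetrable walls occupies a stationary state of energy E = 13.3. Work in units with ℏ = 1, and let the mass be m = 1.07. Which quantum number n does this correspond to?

n = 6

For an infinite well E_n = n²π²ℏ²/(2md²), so n = (d/πℏ)√(2mE).
n = (3.53/π) × √(2 × 1.07 × 13.3) = 5.995 → n = 6.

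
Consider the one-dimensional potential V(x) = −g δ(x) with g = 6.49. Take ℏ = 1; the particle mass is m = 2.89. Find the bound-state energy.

The bound state is ψ(x) = √κ e^{−κ|x|}. The derivative jump ψ'(0⁺) − ψ'(0⁻) = −(2mg/ℏ²)ψ(0) fixes κ = mg/ℏ² = 18.76.
Then E = −ℏ²κ²/(2m) = −mg²/(2ℏ²) = -60.86.

E = -60.9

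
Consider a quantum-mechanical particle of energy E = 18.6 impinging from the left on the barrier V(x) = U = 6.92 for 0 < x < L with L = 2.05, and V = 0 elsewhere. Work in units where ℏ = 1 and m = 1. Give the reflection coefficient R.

R = 0.0118

Above the barrier the interior wavenumber is k₂ = √(2m(E − U))/ℏ = 4.833, giving phase k₂L = 9.908.
Matching at both interfaces gives T⁻¹ = 1 + U² sin²(k₂L) / [4E(E − U)] = 1.012, hence T = 0.988.
R = 1 − T = 0.0118.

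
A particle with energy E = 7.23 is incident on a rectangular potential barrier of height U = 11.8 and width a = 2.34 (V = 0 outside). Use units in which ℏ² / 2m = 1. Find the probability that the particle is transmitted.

Since E < U the interior solution is evanescent with decay constant κ = √(2m(U − E))/ℏ = 2.138.
κa = 5.002, sinh(κa) = 74.38.
The exact tunnelling result is T⁻¹ = 1 + U² sinh²(κa) / [4E(U − E)] = 5829, so T = 0.000172.

T = 0.000172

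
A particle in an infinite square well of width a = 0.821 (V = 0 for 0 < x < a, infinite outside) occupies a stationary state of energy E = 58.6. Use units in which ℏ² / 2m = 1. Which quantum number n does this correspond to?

n = 2

For an infinite well E_n = n²π²ℏ²/(2ma²), so n = (a/πℏ)√(2mE).
n = (0.821/π) × √(2 × 0.5 × 58.6) = 2.001 → n = 2.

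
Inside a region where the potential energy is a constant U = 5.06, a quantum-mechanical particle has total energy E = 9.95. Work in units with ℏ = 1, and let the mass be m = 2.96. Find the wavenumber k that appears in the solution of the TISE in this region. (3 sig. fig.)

k = 5.38

With E > U the solution is oscillatory, ψ ∝ e^{±ikx} with k = √(2m(E − U))/ℏ.
k = √(2 × 2.96 × 4.89) = 5.380.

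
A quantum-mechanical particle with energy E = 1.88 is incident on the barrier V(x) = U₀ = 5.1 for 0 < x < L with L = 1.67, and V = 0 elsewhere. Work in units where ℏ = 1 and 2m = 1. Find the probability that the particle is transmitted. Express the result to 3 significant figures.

T = 0.00925

E < U₀: inside the barrier ψ ∝ e^{±κx} with κ = √(2m(U₀ − E))/ℏ = 1.794.
κL = 2.997, sinh(κL) = 9.985.
Matching ψ, ψ′ at both faces gives T = [1 + U₀² sinh²(κL) / (4E(U₀ − E))]⁻¹ = 1/108.1 = 0.00925.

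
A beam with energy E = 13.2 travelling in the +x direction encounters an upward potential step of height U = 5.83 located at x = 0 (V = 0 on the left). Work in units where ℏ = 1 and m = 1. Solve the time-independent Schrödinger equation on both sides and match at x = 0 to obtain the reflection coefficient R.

R = 0.0209

The wavenumbers are k₁ = √(2mE)/ℏ = 5.138 on the left and k₂ = √(2m(E − U))/ℏ = 3.839 on the right.
Continuity of ψ and ψ′ at the step yields the reflection amplitude r = (k₁ − k₂)/(k₁ + k₂) = 0.1447; thus R = |r|² = 0.02093, T = 0.9791.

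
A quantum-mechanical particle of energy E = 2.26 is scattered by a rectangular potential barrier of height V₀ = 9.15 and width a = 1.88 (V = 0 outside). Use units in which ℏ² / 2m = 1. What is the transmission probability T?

Since E < V₀ the interior solution is evanescent with decay constant κ = √(2m(V₀ − E))/ℏ = 2.625.
κa = 4.935, sinh(κa) = 69.52.
The exact tunnelling result is T⁻¹ = 1 + V₀² sinh²(κa) / [4E(V₀ − E)] = 6497, so T = 0.000154.

T = 0.000154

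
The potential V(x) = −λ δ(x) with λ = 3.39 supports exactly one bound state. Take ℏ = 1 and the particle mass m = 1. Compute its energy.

E = -5.75

For x ≠ 0 the bound state is ψ ∝ e^{−κ|x|}; integrating the TISE across the delta gives the cusp condition 2κ = 2mλ/ℏ², so κ = 3.390.
Then E = −ℏ²κ²/(2m) = −mλ²/(2ℏ²) = -5.746.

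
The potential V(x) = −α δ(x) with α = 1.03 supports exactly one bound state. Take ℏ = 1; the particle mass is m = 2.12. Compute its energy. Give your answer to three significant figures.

E = -1.12

The bound state is ψ(x) = √κ e^{−κ|x|}. The derivative jump ψ'(0⁺) − ψ'(0⁻) = −(2mα/ℏ²)ψ(0) fixes κ = mα/ℏ² = 2.184.
Then E = −ℏ²κ²/(2m) = −mα²/(2ℏ²) = -1.125.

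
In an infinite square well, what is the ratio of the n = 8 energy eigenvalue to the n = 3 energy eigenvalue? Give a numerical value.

7.11111

Since E_n ∝ n², the ratio is (8/3)² = 7.11111.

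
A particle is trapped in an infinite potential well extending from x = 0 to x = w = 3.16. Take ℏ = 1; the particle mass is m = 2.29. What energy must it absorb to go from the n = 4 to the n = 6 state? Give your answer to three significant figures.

ΔE = 4.32

E_n = n²π²ℏ²/(2mw²), so ΔE = (6² − 4²) π²ℏ²/(2mw²).
ΔE = 20 × π² / (2 × 2.29 × 3.16²) = 4.316.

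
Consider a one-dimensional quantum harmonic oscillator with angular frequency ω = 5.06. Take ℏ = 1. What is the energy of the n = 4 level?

Using E_n = (n + ½)ℏω: E_4 = 4.5 × 5.06 = 22.77.

E = 22.8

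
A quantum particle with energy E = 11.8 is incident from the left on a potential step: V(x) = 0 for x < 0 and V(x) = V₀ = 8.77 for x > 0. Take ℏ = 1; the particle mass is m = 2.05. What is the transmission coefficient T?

T = 0.893

On each side the TISE gives plane waves with k = √(2m(E − V))/ℏ: k₁ = √(2·2.05·11.8) = 6.956, k₂ = √(2·2.05·3.03) = 3.525.
Continuity of ψ and ψ′ at the step yields the reflection amplitude r = (k₁ − k₂)/(k₁ + k₂) = 0.3274; thus R = |r|² = 0.1072, T = 0.8928.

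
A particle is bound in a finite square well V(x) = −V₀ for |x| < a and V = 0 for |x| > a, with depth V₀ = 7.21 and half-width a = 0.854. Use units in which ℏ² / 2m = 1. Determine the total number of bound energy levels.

Define the well-strength parameter z₀ = (a/ℏ)√(2mV₀) = 0.854 × √(2·0.5·7.21) = 2.293.
A new bound state (alternating even/odd) appears each time z₀ passes a multiple of π/2, so N = ⌊2z₀/π⌋ + 1 = ⌊1.460⌋ + 1 = 2.

N = 2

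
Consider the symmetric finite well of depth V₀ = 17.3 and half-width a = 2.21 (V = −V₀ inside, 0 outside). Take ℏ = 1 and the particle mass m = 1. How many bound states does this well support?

The dimensionless depth is z₀ = a√(2mV₀)/ℏ = 2.21 × √(34.60) = 13.00.
The even/odd transcendental equations gain one root per π/2 in z₀, giving N = 1 + ⌊2z₀/π⌋ = 1 + ⌊8.276⌋ = 9.

N = 9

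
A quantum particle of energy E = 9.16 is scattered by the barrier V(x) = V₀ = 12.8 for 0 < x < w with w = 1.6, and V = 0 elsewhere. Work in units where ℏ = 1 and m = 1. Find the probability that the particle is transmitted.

E < V₀: inside the barrier ψ ∝ e^{±κx} with κ = √(2m(V₀ − E))/ℏ = 2.698.
κw = 4.317, sinh(κw) = 37.48.
Matching ψ, ψ′ at both faces gives T = [1 + V₀² sinh²(κw) / (4E(V₀ − E))]⁻¹ = 1/1726 = 0.000579.

T = 0.000579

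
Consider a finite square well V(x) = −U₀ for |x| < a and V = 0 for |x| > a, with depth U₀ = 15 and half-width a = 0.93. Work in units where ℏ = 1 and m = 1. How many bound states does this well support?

The dimensionless depth is z₀ = a√(2mU₀)/ℏ = 0.93 × √(30.00) = 5.094.
The even/odd transcendental equations gain one root per π/2 in z₀, giving N = 1 + ⌊2z₀/π⌋ = 1 + ⌊3.243⌋ = 4.

N = 4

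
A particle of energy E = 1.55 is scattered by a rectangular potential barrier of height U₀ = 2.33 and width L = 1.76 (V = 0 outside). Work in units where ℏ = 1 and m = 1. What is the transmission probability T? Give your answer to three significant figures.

E < U₀: inside the barrier ψ ∝ e^{±κx} with κ = √(2m(U₀ − E))/ℏ = 1.249.
κL = 2.198, sinh(κL) = 4.449.
The exact tunnelling result is T⁻¹ = 1 + U₀² sinh²(κL) / [4E(U₀ − E)] = 23.22, so T = 0.0431.

T = 0.0431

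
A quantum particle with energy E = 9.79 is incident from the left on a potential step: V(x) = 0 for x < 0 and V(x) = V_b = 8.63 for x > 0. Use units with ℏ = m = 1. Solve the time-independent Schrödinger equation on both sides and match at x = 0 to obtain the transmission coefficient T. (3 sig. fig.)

T = 0.762

On each side the TISE gives plane waves with k = √(2m(E − V))/ℏ: k₁ = √(2·1·9.79) = 4.425, k₂ = √(2·1·1.16) = 1.523.
Continuity of ψ and ψ′ at the step yields the reflection amplitude r = (k₁ − k₂)/(k₁ + k₂) = 0.4879; thus R = |r|² = 0.2380, T = 0.7620.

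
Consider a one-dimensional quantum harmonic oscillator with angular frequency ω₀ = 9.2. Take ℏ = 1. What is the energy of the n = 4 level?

E = 41.4

Using E_n = (n + ½)ℏω₀: E_4 = 4.5 × 9.2 = 41.40.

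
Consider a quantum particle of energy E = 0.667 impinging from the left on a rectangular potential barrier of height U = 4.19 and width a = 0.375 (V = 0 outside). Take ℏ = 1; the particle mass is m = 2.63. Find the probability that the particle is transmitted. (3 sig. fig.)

E < U: inside the barrier ψ ∝ e^{±κx} with κ = √(2m(U − E))/ℏ = 4.305.
κa = 1.614, sinh(κa) = 2.413.
Matching ψ, ψ′ at both faces gives T = [1 + U² sinh²(κa) / (4E(U − E))]⁻¹ = 1/11.87 = 0.0842.

T = 0.0842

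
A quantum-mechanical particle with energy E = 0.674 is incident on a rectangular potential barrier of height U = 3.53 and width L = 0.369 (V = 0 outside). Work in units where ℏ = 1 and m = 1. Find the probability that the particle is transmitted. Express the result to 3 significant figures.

E < U: inside the barrier ψ ∝ e^{±κx} with κ = √(2m(U − E))/ℏ = 2.390.
κL = 0.8819, sinh(κL) = 1.001.
The exact tunnelling result is T⁻¹ = 1 + U² sinh²(κL) / [4E(U − E)] = 2.621, so T = 0.382.

T = 0.382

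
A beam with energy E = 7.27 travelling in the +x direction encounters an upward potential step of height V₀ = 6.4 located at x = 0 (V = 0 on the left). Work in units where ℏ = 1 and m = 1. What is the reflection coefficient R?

R = 0.236

On each side the TISE gives plane waves with k = √(2m(E − V))/ℏ: k₁ = √(2·1·7.27) = 3.813, k₂ = √(2·1·0.87) = 1.319.
Continuity of ψ and ψ′ at the step yields the reflection amplitude r = (k₁ − k₂)/(k₁ + k₂) = 0.4860; thus R = |r|² = 0.2362, T = 0.7638.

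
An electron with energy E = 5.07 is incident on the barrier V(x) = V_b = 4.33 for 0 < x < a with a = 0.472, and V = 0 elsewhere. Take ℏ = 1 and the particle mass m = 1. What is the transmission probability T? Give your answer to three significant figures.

E > V_b: inside the barrier k₂ = √(2m(E − V_b))/ℏ = 1.217, k₂a = 0.5742.
Matching at both interfaces gives T⁻¹ = 1 + V_b² sin²(k₂a) / [4E(E − V_b)] = 1.369, hence T = 0.731.

T = 0.731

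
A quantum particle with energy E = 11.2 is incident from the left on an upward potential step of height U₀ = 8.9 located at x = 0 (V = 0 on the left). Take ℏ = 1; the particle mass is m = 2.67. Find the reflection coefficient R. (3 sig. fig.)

The wavenumbers are k₁ = √(2mE)/ℏ = 7.734 on the left and k₂ = √(2m(E − U₀))/ℏ = 3.505 on the right.
Continuity of ψ and ψ′ at the step yields the reflection amplitude r = (k₁ − k₂)/(k₁ + k₂) = 0.3763; thus R = |r|² = 0.1416, T = 0.8584.

R = 0.142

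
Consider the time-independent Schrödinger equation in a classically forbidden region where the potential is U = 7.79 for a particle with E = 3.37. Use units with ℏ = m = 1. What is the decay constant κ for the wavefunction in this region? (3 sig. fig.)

κ = 2.97

Since E < U the TISE in this region is ψ'' = κ²ψ with κ = √(2m(U − E))/ℏ.
κ = √(2 × 1 × 4.42) = 2.973.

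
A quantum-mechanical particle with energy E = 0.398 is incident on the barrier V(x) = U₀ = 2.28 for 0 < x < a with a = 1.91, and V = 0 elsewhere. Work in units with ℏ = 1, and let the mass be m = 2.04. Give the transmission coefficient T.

Since E < U₀ the interior solution is evanescent with decay constant κ = √(2m(U₀ − E))/ℏ = 2.771.
κa = 5.293, sinh(κa) = 99.43.
Matching ψ, ψ′ at both faces gives T = [1 + U₀² sinh²(κa) / (4E(U₀ − E))]⁻¹ = 1/17150 = 0.0000583.

T = 0.0000583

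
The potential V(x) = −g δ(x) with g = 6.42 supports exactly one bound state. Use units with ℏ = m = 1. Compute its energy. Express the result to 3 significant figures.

E = -20.6

The bound state is ψ(x) = √κ e^{−κ|x|}. The derivative jump ψ'(0⁺) − ψ'(0⁻) = −(2mg/ℏ²)ψ(0) fixes κ = mg/ℏ² = 6.420.
Then E = −ℏ²κ²/(2m) = −mg²/(2ℏ²) = -20.61.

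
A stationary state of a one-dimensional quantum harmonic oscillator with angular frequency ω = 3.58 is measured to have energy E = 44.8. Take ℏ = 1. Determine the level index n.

Invert E_n = (n + ½)ℏω: n = E/ℏω − ½ = 12.014, so n = 12.

n = 12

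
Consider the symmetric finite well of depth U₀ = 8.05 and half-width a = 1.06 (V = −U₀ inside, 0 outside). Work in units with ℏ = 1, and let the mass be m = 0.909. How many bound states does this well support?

Define the well-strength parameter z₀ = (a/ℏ)√(2mU₀) = 1.06 × √(2·0.909·8.05) = 4.055.
The even/odd transcendental equations gain one root per π/2 in z₀, giving N = 1 + ⌊2z₀/π⌋ = 1 + ⌊2.582⌋ = 3.

N = 3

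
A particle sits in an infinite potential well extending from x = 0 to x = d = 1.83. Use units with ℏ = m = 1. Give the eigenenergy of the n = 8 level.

E = 94.3

The infinite-well eigenfunctions ψ_n = √(2/d) sin(nπx/d) vanish at both walls, giving E_n = n²π²ℏ²/(2md²).
E_8 = 8² × π² / (2 × 1 × 1.83²) = 94.31.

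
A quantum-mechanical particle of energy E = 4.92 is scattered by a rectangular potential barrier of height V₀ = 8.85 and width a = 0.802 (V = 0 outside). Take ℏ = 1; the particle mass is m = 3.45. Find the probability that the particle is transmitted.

E < V₀: inside the barrier ψ ∝ e^{±κx} with κ = √(2m(V₀ − E))/ℏ = 5.207.
κa = 4.176, sinh(κa) = 32.56.
The exact tunnelling result is T⁻¹ = 1 + V₀² sinh²(κa) / [4E(V₀ − E)] = 1074, so T = 0.000931.

T = 0.000931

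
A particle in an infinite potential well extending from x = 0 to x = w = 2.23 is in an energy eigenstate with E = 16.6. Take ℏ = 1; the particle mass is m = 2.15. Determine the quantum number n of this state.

From E_n = n²π²ℏ²/(2mw²) invert to n = √(2mw²E)/(πℏ).
n = (2.23/π) × √(2 × 2.15 × 16.6) = 5.997 → n = 6.

n = 6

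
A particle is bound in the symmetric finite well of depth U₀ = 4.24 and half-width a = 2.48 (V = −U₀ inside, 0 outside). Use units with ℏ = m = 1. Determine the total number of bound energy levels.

N = 5

Define the well-strength parameter z₀ = (a/ℏ)√(2mU₀) = 2.48 × √(2·1·4.24) = 7.222.
The even/odd transcendental equations gain one root per π/2 in z₀, giving N = 1 + ⌊2z₀/π⌋ = 1 + ⌊4.598⌋ = 5.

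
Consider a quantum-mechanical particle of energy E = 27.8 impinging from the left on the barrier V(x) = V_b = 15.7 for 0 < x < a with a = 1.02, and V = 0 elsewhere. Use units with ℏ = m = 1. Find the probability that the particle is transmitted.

E > V_b: inside the barrier k₂ = √(2m(E − V_b))/ℏ = 4.919, k₂a = 5.018.
Matching at both interfaces gives T⁻¹ = 1 + V_b² sin²(k₂a) / [4E(E − V_b)] = 1.167, hence T = 0.857.

T = 0.857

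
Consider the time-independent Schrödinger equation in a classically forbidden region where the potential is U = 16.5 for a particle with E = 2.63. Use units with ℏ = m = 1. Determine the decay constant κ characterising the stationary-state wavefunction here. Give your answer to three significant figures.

κ = 5.27

Since E < U the TISE in this region is ψ'' = κ²ψ with κ = √(2m(U − E))/ℏ.
κ = √(2 × 1 × 13.87) = 5.267.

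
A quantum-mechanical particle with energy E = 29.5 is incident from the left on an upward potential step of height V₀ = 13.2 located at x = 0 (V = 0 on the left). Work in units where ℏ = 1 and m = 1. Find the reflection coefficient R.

R = 0.0217

The wavenumbers are k₁ = √(2mE)/ℏ = 7.681 on the left and k₂ = √(2m(E − V₀))/ℏ = 5.710 on the right.
Continuity of ψ and ψ′ at the step yields the reflection amplitude r = (k₁ − k₂)/(k₁ + k₂) = 0.1472; thus R = |r|² = 0.02168, T = 0.9783.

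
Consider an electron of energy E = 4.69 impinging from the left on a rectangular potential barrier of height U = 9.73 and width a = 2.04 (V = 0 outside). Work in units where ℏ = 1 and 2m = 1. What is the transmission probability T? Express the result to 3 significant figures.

Since E < U the interior solution is evanescent with decay constant κ = √(2m(U − E))/ℏ = 2.245.
κa = 4.580, sinh(κa) = 48.74.
The exact tunnelling result is T⁻¹ = 1 + U² sinh²(κa) / [4E(U − E)] = 2380, so T = 0.000420.

T = 0.000420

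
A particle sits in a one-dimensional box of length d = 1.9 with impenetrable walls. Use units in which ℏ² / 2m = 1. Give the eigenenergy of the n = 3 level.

E = 24.6

Requiring ψ(0) = ψ(d) = 0 quantises k = nπ/d, hence E_n = ℏ²k²/2m = n²π²ℏ²/(2md²).
E_3 = 3² × π² / (2 × 0.5 × 1.9²) = 24.61.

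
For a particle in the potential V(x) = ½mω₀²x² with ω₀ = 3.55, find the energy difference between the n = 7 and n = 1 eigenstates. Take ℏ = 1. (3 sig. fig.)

E_n = ℏω₀(n + ½), so ΔE = (7 − 1) ℏω₀ = 6 × 3.55 = 21.30.

ΔE = 21.3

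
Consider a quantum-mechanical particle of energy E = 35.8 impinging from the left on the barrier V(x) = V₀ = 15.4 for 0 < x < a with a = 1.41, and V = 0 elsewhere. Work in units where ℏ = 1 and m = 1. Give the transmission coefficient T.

T = 0.987

E > V₀: inside the barrier k₂ = √(2m(E − V₀))/ℏ = 6.387, k₂a = 9.006.
T = [1 + V₀² sin²(k₂a) / (4E(E − V₀))]⁻¹ = 1/1.013 = 0.987.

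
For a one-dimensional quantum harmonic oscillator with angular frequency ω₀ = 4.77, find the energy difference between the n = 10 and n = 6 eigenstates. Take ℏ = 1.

ΔE = 19.1

E_n = ℏω₀(n + ½), so ΔE = (10 − 6) ℏω₀ = 4 × 4.77 = 19.08.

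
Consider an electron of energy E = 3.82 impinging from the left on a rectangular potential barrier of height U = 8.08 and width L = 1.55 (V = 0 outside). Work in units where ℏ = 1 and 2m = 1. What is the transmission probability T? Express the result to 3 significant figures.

T = 0.00662

E < U: inside the barrier ψ ∝ e^{±κx} with κ = √(2m(U − E))/ℏ = 2.064.
κL = 3.199, sinh(κL) = 12.24.
The exact tunnelling result is T⁻¹ = 1 + U² sinh²(κL) / [4E(U − E)] = 151.2, so T = 0.00662.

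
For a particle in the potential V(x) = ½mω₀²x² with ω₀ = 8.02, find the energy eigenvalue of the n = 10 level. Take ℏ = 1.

The oscillator eigenvalues are E_n = ℏω₀(n + ½), so E_10 = 8.02 × 10.5 = 84.21.

E = 84.2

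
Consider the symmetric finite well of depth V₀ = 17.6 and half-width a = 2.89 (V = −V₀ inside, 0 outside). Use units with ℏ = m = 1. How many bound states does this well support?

The dimensionless depth is z₀ = a√(2mV₀)/ℏ = 2.89 × √(35.20) = 17.15.
The even/odd transcendental equations gain one root per π/2 in z₀, giving N = 1 + ⌊2z₀/π⌋ = 1 + ⌊10.92⌋ = 11.

N = 11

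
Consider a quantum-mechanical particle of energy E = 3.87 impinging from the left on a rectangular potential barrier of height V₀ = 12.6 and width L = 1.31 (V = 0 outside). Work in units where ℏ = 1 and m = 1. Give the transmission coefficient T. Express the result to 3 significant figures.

T = 0.0000599

E < V₀: inside the barrier ψ ∝ e^{±κx} with κ = √(2m(V₀ − E))/ℏ = 4.179.
κL = 5.474, sinh(κL) = 119.2.
Matching ψ, ψ′ at both faces gives T = [1 + V₀² sinh²(κL) / (4E(V₀ − E))]⁻¹ = 1/16690 = 0.0000599.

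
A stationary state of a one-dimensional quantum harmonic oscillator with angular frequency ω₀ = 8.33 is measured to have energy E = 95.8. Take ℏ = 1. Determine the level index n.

n = 11

Invert E_n = (n + ½)ℏω₀: n = E/ℏω₀ − ½ = 11.001, so n = 11.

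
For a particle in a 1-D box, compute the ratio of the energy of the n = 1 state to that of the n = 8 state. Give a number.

0.015625

Since E_n ∝ n², the ratio is (1/8)² = 0.015625.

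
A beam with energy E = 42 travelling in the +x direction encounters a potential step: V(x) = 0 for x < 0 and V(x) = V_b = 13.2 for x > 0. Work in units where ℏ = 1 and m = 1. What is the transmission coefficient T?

T = 0.991

On each side the TISE gives plane waves with k = √(2m(E − V))/ℏ: k₁ = √(2·1·42) = 9.165, k₂ = √(2·1·28.8) = 7.589.
Matching ψ and ψ′ at x = 0 gives r = (k₁ − k₂)/(k₁ + k₂), so R = r² = 0.008844 and T = 1 − R = 0.9912.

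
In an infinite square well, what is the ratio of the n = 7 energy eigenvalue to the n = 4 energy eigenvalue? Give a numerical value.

E_n = n²π²ℏ²/(2mL²) so the ratio is n₂²/n₁² = 49/16 = 3.0625.

3.0625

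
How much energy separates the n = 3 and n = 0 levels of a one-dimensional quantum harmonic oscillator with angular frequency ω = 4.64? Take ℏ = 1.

E_n = ℏω(n + ½), so ΔE = (3 − 0) ℏω = 3 × 4.64 = 13.92.

ΔE = 13.9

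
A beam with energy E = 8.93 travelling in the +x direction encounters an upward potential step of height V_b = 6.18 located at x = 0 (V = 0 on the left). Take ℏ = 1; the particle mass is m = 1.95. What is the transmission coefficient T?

T = 0.918

The wavenumbers are k₁ = √(2mE)/ℏ = 5.901 on the left and k₂ = √(2m(E − V_b))/ℏ = 3.275 on the right.
Matching ψ and ψ′ at x = 0 gives r = (k₁ − k₂)/(k₁ + k₂), so R = r² = 0.08193 and T = 1 − R = 0.9181.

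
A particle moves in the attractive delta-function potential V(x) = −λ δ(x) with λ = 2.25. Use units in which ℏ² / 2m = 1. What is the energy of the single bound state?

For x ≠ 0 the bound state is ψ ∝ e^{−κ|x|}; integrating the TISE across the delta gives the cusp condition 2κ = 2mλ/ℏ², so κ = 1.125.
Then E = −ℏ²κ²/(2m) = −mλ²/(2ℏ²) = -1.266.

E = -1.27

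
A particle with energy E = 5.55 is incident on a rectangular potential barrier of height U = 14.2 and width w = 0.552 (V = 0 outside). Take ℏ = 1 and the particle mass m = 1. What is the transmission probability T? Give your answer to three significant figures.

E < U: inside the barrier ψ ∝ e^{±κx} with κ = √(2m(U − E))/ℏ = 4.159.
κw = 2.296, sinh(κw) = 4.917.
Matching ψ, ψ′ at both faces gives T = [1 + U² sinh²(κw) / (4E(U − E))]⁻¹ = 1/26.38 = 0.0379.

T = 0.0379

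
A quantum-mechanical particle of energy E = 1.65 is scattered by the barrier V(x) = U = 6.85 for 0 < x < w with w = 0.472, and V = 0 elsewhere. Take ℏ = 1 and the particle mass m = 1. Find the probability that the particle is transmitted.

T = 0.133

Since E < U the interior solution is evanescent with decay constant κ = √(2m(U − E))/ℏ = 3.225.
κw = 1.522, sinh(κw) = 2.182.
The exact tunnelling result is T⁻¹ = 1 + U² sinh²(κw) / [4E(U − E)] = 7.509, so T = 0.133.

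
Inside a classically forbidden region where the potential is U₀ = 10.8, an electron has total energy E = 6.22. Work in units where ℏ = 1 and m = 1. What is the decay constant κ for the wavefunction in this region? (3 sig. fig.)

κ = 3.03

Since E < U₀ the TISE in this region is ψ'' = κ²ψ with κ = √(2m(U₀ − E))/ℏ.
κ = √(2 × 1 × 4.58) = 3.027.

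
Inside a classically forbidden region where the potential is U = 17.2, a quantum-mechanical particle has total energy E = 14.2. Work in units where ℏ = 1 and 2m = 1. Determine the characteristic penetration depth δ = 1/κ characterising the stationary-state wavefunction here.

δ = 0.577

Since E < U the TISE in this region is ψ'' = κ²ψ with κ = √(2m(U − E))/ℏ.
κ = √(2 × 0.5 × 3) = 1.732. The penetration depth is δ = 1/κ = 0.577.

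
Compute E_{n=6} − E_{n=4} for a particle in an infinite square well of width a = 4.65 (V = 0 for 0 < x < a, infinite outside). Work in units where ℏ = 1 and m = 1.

E_n = n²π²ℏ²/(2ma²), so ΔE = (6² − 4²) π²ℏ²/(2ma²).
ΔE = 20 × π² / (2 × 1 × 4.65²) = 4.565.

ΔE = 4.56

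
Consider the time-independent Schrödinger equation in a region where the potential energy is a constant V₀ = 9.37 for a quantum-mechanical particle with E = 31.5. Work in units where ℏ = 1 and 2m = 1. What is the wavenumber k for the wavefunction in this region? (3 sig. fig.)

With E > V₀ the solution is oscillatory, ψ ∝ e^{±ikx} with k = √(2m(E − V₀))/ℏ.
k = √(2 × 0.5 × 22.13) = 4.704.

k = 4.70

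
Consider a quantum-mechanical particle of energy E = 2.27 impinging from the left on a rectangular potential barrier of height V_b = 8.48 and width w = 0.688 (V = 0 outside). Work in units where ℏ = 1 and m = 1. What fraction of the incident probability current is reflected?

E < V_b: inside the barrier ψ ∝ e^{±κx} with κ = √(2m(V_b − E))/ℏ = 3.524.
κw = 2.425, sinh(κw) = 5.605.
The exact tunnelling result is T⁻¹ = 1 + V_b² sinh²(κw) / [4E(V_b − E)] = 41.06, so T = 0.0244.
R = 1 − T = 0.976.

R = 0.976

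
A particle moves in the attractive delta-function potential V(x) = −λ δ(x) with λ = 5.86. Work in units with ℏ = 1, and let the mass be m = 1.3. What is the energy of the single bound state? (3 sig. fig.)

E = -22.3

The bound state is ψ(x) = √κ e^{−κ|x|}. The derivative jump ψ'(0⁺) − ψ'(0⁻) = −(2mλ/ℏ²)ψ(0) fixes κ = mλ/ℏ² = 7.618.
Then E = −ℏ²κ²/(2m) = −mλ²/(2ℏ²) = -22.32.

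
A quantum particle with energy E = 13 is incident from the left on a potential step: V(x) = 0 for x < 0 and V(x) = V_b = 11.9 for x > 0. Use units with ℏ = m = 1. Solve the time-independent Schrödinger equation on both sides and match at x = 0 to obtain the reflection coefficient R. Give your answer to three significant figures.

The wavenumbers are k₁ = √(2mE)/ℏ = 5.099 on the left and k₂ = √(2m(E − V_b))/ℏ = 1.483 on the right.
Matching ψ and ψ′ at x = 0 gives r = (k₁ − k₂)/(k₁ + k₂), so R = r² = 0.3018 and T = 1 − R = 0.6982.

R = 0.302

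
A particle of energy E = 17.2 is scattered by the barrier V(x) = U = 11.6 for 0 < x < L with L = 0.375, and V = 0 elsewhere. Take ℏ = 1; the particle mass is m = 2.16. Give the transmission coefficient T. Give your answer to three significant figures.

Above the barrier the interior wavenumber is k₂ = √(2m(E − U))/ℏ = 4.919, giving phase k₂L = 1.844.
T = [1 + U² sin²(k₂L) / (4E(E − U))]⁻¹ = 1/1.324 = 0.755.

T = 0.755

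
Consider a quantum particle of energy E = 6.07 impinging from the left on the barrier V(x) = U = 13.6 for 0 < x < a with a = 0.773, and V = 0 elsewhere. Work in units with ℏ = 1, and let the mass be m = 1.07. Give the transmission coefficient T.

Since E < U the interior solution is evanescent with decay constant κ = √(2m(U − E))/ℏ = 4.014.
κa = 3.103, sinh(κa) = 11.11.
The exact tunnelling result is T⁻¹ = 1 + U² sinh²(κa) / [4E(U − E)] = 125.9, so T = 0.00794.

T = 0.00794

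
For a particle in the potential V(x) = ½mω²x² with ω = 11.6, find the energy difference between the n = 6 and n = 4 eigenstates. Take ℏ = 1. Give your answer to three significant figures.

E_n = ℏω(n + ½), so ΔE = (6 − 4) ℏω = 2 × 11.6 = 23.20.

ΔE = 23.2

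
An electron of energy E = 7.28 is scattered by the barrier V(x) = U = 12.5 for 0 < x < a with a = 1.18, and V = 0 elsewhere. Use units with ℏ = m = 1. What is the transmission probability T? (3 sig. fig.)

E < U: inside the barrier ψ ∝ e^{±κx} with κ = √(2m(U − E))/ℏ = 3.231.
κa = 3.813, sinh(κa) = 22.63.
The exact tunnelling result is T⁻¹ = 1 + U² sinh²(κa) / [4E(U − E)] = 527.2, so T = 0.00190.

T = 0.00190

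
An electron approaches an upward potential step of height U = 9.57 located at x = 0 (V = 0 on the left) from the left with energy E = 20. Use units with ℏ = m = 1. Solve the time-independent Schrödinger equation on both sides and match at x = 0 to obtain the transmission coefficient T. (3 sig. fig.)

The wavenumbers are k₁ = √(2mE)/ℏ = 6.325 on the left and k₂ = √(2m(E − U))/ℏ = 4.567 on the right.
Matching ψ and ψ′ at x = 0 gives r = (k₁ − k₂)/(k₁ + k₂), so R = r² = 0.02603 and T = 1 − R = 0.9740.

T = 0.974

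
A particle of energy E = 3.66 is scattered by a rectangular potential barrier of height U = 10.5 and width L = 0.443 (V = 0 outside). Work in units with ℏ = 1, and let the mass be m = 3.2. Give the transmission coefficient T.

T = 0.0103

E < U: inside the barrier ψ ∝ e^{±κx} with κ = √(2m(U − E))/ℏ = 6.616.
κL = 2.931, sinh(κL) = 9.347.
The exact tunnelling result is T⁻¹ = 1 + U² sinh²(κL) / [4E(U − E)] = 97.19, so T = 0.0103.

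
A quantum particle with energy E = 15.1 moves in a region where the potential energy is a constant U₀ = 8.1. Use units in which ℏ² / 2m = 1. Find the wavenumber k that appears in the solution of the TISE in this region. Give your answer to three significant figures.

k = 2.65

With E > U₀ the solution is oscillatory, ψ ∝ e^{±ikx} with k = √(2m(E − U₀))/ℏ.
k = √(2 × 0.5 × 7) = 2.646.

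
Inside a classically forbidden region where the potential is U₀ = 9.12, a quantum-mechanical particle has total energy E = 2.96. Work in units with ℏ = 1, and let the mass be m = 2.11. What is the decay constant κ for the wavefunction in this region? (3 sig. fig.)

Since E < U₀ the TISE in this region is ψ'' = κ²ψ with κ = √(2m(U₀ − E))/ℏ.
κ = √(2 × 2.11 × 6.16) = 5.099.

κ = 5.10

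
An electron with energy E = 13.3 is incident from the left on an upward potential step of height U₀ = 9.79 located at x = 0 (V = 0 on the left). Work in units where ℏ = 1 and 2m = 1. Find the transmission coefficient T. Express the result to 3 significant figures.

The wavenumbers are k₁ = √(2mE)/ℏ = 3.647 on the left and k₂ = √(2m(E − U₀))/ℏ = 1.873 on the right.
Continuity of ψ and ψ′ at the step yields the reflection amplitude r = (k₁ − k₂)/(k₁ + k₂) = 0.3212; thus R = |r|² = 0.1032, T = 0.8968.

T = 0.897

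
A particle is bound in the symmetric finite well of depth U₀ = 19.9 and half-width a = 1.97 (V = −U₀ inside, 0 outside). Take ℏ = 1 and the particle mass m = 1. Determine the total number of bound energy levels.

N = 8

Define the well-strength parameter z₀ = (a/ℏ)√(2mU₀) = 1.97 × √(2·1·19.9) = 12.43.
A new bound state (alternating even/odd) appears each time z₀ passes a multiple of π/2, so N = ⌊2z₀/π⌋ + 1 = ⌊7.912⌋ + 1 = 8.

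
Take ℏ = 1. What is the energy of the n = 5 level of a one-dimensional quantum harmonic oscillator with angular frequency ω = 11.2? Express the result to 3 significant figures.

Using E_n = (n + ½)ℏω: E_5 = 5.5 × 11.2 = 61.60.

E = 61.6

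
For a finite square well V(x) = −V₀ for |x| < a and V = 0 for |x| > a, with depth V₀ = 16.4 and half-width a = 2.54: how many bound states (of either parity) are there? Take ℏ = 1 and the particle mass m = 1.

N = 10

Define the well-strength parameter z₀ = (a/ℏ)√(2mV₀) = 2.54 × √(2·1·16.4) = 14.55.
A new bound state (alternating even/odd) appears each time z₀ passes a multiple of π/2, so N = ⌊2z₀/π⌋ + 1 = ⌊9.261⌋ + 1 = 10.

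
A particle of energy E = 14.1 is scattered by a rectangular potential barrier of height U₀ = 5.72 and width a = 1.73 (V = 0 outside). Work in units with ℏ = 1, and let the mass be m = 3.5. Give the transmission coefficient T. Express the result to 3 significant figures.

T = 0.973

E > U₀: inside the barrier k₂ = √(2m(E − U₀))/ℏ = 7.659, k₂a = 13.25.
Matching at both interfaces gives T⁻¹ = 1 + U₀² sin²(k₂a) / [4E(E − U₀)] = 1.028, hence T = 0.973.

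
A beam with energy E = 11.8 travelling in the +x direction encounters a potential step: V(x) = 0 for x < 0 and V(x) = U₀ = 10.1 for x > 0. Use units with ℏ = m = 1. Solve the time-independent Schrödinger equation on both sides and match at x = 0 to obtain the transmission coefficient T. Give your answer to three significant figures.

The wavenumbers are k₁ = √(2mE)/ℏ = 4.858 on the left and k₂ = √(2m(E − U₀))/ℏ = 1.844 on the right.
Continuity of ψ and ψ′ at the step yields the reflection amplitude r = (k₁ − k₂)/(k₁ + k₂) = 0.4497; thus R = |r|² = 0.2023, T = 0.7977.

T = 0.798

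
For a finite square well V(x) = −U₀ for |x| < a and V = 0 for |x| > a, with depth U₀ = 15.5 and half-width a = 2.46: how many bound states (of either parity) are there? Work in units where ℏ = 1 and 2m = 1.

N = 7

Define the well-strength parameter z₀ = (a/ℏ)√(2mU₀) = 2.46 × √(2·0.5·15.5) = 9.685.
The even/odd transcendental equations gain one root per π/2 in z₀, giving N = 1 + ⌊2z₀/π⌋ = 1 + ⌊6.166⌋ = 7.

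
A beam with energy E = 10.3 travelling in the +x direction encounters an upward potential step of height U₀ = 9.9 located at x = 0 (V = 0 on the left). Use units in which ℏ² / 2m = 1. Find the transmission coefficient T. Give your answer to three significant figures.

On each side the TISE gives plane waves with k = √(2m(E − V))/ℏ: k₁ = √(2·½·10.3) = 3.209, k₂ = √(2·½·0.4) = 0.6325.
Continuity of ψ and ψ′ at the step yields the reflection amplitude r = (k₁ − k₂)/(k₁ + k₂) = 0.6708; thus R = |r|² = 0.4499, T = 0.5501.

T = 0.550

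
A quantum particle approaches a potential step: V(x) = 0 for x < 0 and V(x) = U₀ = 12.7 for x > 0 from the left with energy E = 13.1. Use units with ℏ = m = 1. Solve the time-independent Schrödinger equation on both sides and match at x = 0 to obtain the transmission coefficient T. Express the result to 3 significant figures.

On each side the TISE gives plane waves with k = √(2m(E − V))/ℏ: k₁ = √(2·1·13.1) = 5.119, k₂ = √(2·1·0.4) = 0.8944.
Matching ψ and ψ′ at x = 0 gives r = (k₁ − k₂)/(k₁ + k₂), so R = r² = 0.4935 and T = 1 − R = 0.5065.

T = 0.506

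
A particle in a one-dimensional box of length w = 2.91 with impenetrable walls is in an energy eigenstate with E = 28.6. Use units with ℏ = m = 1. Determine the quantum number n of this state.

From E_n = n²π²ℏ²/(2mw²) invert to n = √(2mw²E)/(πℏ).
n = (2.91/π) × √(2 × 1 × 28.6) = 7.006 → n = 7.

n = 7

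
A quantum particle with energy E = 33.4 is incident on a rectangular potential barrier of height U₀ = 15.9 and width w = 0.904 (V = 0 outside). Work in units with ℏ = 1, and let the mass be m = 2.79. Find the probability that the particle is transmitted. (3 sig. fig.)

T = 0.976

E > U₀: inside the barrier k₂ = √(2m(E − U₀))/ℏ = 9.882, k₂w = 8.933.
Matching at both interfaces gives T⁻¹ = 1 + U₀² sin²(k₂w) / [4E(E − U₀)] = 1.024, hence T = 0.976.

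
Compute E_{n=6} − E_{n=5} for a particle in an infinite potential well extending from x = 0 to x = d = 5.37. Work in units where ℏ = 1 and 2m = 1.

E_n = n²π²ℏ²/(2md²), so ΔE = (6² − 5²) π²ℏ²/(2md²).
ΔE = 11 × π² / (2 × 0.5 × 5.37²) = 3.765.

ΔE = 3.76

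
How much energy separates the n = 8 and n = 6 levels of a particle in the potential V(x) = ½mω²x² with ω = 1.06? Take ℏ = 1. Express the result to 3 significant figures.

ΔE = 2.12

E_n = ℏω(n + ½), so ΔE = (8 − 6) ℏω = 2 × 1.06 = 2.120.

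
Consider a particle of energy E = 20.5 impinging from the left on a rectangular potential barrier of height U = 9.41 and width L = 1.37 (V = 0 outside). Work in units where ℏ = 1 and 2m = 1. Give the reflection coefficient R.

R = 0.0869

Above the barrier the interior wavenumber is k₂ = √(2m(E − U))/ℏ = 3.330, giving phase k₂L = 4.562.
T = [1 + U² sin²(k₂L) / (4E(E − U))]⁻¹ = 1/1.095 = 0.913.
R = 1 − T = 0.0869.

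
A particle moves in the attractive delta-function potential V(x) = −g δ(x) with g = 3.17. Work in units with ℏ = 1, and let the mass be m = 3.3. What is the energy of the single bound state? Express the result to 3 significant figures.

The bound state is ψ(x) = √κ e^{−κ|x|}. The derivative jump ψ'(0⁺) − ψ'(0⁻) = −(2mg/ℏ²)ψ(0) fixes κ = mg/ℏ² = 10.46.
Then E = −ℏ²κ²/(2m) = −mg²/(2ℏ²) = -16.58.

E = -16.6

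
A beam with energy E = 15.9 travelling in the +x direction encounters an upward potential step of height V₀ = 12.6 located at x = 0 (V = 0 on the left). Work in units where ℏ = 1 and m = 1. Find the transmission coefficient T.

The wavenumbers are k₁ = √(2mE)/ℏ = 5.639 on the left and k₂ = √(2m(E − V₀))/ℏ = 2.569 on the right.
Matching ψ and ψ′ at x = 0 gives r = (k₁ − k₂)/(k₁ + k₂), so R = r² = 0.1399 and T = 1 − R = 0.8601.

T = 0.860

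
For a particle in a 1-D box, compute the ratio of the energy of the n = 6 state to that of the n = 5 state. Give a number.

1.44

E_n = n²π²ℏ²/(2mL²) so the ratio is n₂²/n₁² = 36/25 = 1.44.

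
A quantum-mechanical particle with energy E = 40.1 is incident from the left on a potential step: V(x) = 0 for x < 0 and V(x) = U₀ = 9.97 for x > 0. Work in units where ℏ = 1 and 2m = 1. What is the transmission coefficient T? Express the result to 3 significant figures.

T = 0.995

On each side the TISE gives plane waves with k = √(2m(E − V))/ℏ: k₁ = √(2·½·40.1) = 6.332, k₂ = √(2·½·30.13) = 5.489.
Continuity of ψ and ψ′ at the step yields the reflection amplitude r = (k₁ − k₂)/(k₁ + k₂) = 0.07134; thus R = |r|² = 0.005090, T = 0.9949.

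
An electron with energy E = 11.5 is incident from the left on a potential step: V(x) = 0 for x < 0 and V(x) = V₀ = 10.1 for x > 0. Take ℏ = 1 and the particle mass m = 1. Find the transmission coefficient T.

T = 0.767

The wavenumbers are k₁ = √(2mE)/ℏ = 4.796 on the left and k₂ = √(2m(E − V₀))/ℏ = 1.673 on the right.
Continuity of ψ and ψ′ at the step yields the reflection amplitude r = (k₁ − k₂)/(k₁ + k₂) = 0.4827; thus R = |r|² = 0.2330, T = 0.7670.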